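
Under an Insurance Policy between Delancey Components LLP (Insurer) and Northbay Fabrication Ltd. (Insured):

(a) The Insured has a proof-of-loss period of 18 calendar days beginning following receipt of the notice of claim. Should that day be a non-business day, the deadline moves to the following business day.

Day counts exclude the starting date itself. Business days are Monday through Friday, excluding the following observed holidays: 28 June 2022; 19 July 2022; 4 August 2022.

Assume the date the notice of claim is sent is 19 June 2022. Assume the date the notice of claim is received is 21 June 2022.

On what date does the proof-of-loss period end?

11 July 2022

Adding 18 calendar days to 21 June 2022 gives 9 July 2022, which is the last day of the proof-of-loss period. That falls on a Saturday, so it rolls to the next business day, Monday, 11 July 2022.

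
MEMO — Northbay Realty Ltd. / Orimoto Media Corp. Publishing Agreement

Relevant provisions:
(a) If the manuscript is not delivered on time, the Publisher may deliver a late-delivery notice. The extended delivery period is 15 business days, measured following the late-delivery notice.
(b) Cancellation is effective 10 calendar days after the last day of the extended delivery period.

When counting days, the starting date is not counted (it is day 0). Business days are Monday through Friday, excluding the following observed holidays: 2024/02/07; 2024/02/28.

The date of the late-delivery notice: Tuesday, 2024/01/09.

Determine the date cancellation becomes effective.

From Tuesday, 2024/01/09, 15 business days (Jan 10, Jan 11, Jan 12, Jan 15, …, Jan 26, Jan 29, Jan 30, skipping weekends) brings us to Tuesday, 2024/01/30, which is the last day of the extended delivery period.
Adding 10 calendar days to 2024/01/30 gives 2024/02/09, which is the date cancellation becomes effective.

2024/02/09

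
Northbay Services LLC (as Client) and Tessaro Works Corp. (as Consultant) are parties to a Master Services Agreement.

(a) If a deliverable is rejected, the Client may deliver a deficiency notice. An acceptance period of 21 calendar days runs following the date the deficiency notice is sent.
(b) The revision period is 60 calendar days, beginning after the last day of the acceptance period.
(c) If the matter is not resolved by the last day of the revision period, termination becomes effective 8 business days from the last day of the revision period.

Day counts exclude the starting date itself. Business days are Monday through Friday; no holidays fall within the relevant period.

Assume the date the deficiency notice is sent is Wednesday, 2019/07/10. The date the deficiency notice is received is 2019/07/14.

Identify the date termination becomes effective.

Adding 21 calendar days to 2019/07/10 gives 2019/07/31, which is the last day of the acceptance period.
Adding 60 calendar days to 2019/07/31 gives 2019/09/29, which is the last day of the revision period.
From Sunday, 2019/09/29, 8 business days (Sep 30, Oct 1, Oct 2, Oct 3, Oct 4, Oct 7, Oct 8, Oct 9, skipping weekends) brings us to Wednesday, 2019/10/09, which is the date termination becomes effective.

2019/10/09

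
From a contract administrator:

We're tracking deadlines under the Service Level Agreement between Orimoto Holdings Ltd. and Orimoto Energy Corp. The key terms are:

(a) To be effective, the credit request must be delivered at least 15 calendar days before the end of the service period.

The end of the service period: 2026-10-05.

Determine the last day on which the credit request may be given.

2026-09-20

Counting back 15 calendar days from 2026-10-05 gives 2026-09-20.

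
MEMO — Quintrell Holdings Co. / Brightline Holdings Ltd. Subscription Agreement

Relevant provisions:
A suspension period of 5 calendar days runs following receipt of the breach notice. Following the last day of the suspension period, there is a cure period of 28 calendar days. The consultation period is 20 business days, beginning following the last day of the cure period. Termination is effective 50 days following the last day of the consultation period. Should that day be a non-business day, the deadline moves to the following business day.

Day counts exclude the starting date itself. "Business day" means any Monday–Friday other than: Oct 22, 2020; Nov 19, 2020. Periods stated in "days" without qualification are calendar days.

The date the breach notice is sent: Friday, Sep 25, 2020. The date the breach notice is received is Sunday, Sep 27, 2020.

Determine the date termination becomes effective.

Jan 19, 2021

Adding 5 calendar days to Sep 27, 2020 gives Oct 2, 2020, which is the last day of the suspension period.
Adding 28 calendar days to Oct 2, 2020 gives Oct 30, 2020, which is the last day of the cure period.
The last day of the consultation period: 20 business days after Friday, Oct 30, 2020, skipping weekends and the listed holiday on Nov 19 — Nov 2, Nov 3, Nov 4, Nov 5, …, Nov 26, Nov 27, Nov 30 — lands on Monday, Nov 30, 2020.
The date termination becomes effective: 50 calendar days after Nov 30, 2020 is Jan 19, 2021. Jan 19, 2021 is a Tuesday and is not a listed holiday, so no roll-forward applies.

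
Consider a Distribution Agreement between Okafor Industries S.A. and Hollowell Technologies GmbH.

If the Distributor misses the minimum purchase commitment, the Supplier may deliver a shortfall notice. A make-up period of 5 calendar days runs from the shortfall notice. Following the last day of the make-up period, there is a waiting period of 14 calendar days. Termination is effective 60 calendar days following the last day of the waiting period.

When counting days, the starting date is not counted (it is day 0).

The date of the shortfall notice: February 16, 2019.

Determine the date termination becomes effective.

May 6, 2019

The last day of the make-up period: 5 calendar days after February 16, 2019 is February 21, 2019.
The last day of the waiting period: February 21, 2019 + 14 days = March 7, 2019.
The date termination becomes effective: March 7, 2019 + 60 days = May 6, 2019.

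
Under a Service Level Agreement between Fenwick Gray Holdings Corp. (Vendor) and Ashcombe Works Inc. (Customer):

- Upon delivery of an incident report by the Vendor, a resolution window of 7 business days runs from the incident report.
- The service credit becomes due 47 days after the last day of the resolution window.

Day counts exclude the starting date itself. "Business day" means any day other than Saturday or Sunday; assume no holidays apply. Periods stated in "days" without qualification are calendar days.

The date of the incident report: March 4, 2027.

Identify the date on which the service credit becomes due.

May 1, 2027

From Thursday, March 4, 2027, 7 business days (Mar 5, Mar 8, Mar 9, Mar 10, Mar 11, Mar 12, Mar 15, skipping weekends) brings us to Monday, March 15, 2027, which is the last day of the resolution window.
The date on which the service credit becomes due: March 15, 2027 + 47 days = May 1, 2027.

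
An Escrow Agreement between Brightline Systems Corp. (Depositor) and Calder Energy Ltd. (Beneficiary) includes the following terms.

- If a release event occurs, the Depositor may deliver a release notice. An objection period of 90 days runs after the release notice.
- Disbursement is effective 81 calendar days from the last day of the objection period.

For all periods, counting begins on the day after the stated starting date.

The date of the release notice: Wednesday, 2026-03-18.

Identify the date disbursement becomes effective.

The last day of the objection period: 2026-03-18 + 90 days = 2026-06-16.
Adding 81 calendar days to 2026-06-16 gives 2026-09-05, which is the date disbursement becomes effective.

2026-09-05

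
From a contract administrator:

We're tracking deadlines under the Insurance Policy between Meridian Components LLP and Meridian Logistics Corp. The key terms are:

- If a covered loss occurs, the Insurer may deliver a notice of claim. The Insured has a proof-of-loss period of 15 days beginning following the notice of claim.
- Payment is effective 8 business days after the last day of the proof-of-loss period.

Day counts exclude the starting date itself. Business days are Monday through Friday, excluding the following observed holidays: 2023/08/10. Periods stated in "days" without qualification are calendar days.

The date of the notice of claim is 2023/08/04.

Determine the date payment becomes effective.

2023/08/30

Adding 15 calendar days to 2023/08/04 gives 2023/08/19, which is the last day of the proof-of-loss period.
The date payment becomes effective: counting 8 business days from Saturday, 2023/08/19 (Aug 21, Aug 22, Aug 23, Aug 24, Aug 25, Aug 28, Aug 29, Aug 30, skipping weekends) reaches Wednesday, 2023/08/30.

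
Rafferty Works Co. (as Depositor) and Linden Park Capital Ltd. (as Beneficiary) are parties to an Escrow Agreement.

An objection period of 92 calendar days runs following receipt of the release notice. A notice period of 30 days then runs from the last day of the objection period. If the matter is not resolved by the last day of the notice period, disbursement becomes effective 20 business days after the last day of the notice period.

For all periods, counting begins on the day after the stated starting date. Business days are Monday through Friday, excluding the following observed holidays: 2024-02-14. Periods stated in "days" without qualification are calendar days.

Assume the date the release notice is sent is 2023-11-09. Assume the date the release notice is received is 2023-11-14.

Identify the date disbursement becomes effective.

The last day of the objection period: 2023-11-14 + 92 days = 2024-02-14.
The last day of the notice period: 2024-02-14 + 30 days = 2024-03-15.
The date disbursement becomes effective: counting 20 business days from Friday, 2024-03-15 (Mar 18, Mar 19, Mar 20, Mar 21, …, Apr 10, Apr 11, Apr 12, skipping weekends) reaches Friday, 2024-04-12.

2024-04-12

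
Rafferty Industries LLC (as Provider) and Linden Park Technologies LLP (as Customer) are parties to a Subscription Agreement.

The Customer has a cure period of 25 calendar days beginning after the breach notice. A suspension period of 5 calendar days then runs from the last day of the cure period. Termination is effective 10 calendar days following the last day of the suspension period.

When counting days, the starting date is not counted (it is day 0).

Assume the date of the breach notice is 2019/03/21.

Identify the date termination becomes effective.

2019/04/30

The last day of the cure period: 2019/03/21 + 25 days = 2019/04/15.
The last day of the suspension period: 5 calendar days after 2019/04/15 is 2019/04/20.
The date termination becomes effective: 10 calendar days after 2019/04/20 is 2019/04/30.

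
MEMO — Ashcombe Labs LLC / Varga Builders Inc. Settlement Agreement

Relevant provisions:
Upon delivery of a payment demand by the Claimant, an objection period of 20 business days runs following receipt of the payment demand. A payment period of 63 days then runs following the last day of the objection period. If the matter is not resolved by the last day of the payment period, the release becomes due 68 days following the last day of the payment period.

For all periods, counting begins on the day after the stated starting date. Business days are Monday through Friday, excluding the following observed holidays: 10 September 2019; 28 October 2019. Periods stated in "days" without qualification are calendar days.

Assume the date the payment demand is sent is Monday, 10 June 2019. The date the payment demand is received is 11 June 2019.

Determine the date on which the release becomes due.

The last day of the objection period: counting 20 business days from Tuesday, 11 June 2019 (Jun 12, Jun 13, Jun 14, Jun 17, …, Jul 5, Jul 8, Jul 9, skipping weekends) reaches Tuesday, 9 July 2019.
The last day of the payment period: 63 calendar days after 9 July 2019 is 10 September 2019.
Adding 68 calendar days to 10 September 2019 gives 17 November 2019, which is the date on which the release becomes due.

17 November 2019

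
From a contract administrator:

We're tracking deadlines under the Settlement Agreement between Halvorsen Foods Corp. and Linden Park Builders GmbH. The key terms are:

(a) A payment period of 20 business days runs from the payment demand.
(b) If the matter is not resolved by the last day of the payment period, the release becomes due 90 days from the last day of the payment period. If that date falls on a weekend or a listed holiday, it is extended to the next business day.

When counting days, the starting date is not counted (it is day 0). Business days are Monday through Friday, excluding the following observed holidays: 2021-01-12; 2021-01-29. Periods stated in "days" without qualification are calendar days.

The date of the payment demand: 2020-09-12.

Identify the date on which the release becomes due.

The last day of the payment period: 20 business days after Saturday, 2020-09-12, skipping weekends — Sep 14, Sep 15, Sep 16, Sep 17, …, Oct 7, Oct 8, Oct 9 — lands on Friday, 2020-10-09.
Adding 90 calendar days to 2020-10-09 gives 2021-01-07, which is the date on which the release becomes due. 2021-01-07 is a Thursday and is not a listed holiday, so no roll-forward applies.

2021-01-07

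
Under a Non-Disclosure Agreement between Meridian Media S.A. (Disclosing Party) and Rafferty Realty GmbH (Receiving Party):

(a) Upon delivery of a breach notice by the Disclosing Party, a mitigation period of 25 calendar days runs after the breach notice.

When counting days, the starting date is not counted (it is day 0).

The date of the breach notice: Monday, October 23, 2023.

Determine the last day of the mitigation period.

The last day of the mitigation period: October 23, 2023 + 25 days = November 17, 2023.

November 17, 2023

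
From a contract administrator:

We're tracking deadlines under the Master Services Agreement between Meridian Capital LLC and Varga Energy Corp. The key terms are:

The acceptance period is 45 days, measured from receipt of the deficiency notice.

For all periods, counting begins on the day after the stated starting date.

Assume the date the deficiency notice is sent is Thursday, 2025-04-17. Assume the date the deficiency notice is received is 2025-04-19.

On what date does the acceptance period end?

2025-06-03

The last day of the acceptance period: 2025-04-19 + 45 days = 2025-06-03.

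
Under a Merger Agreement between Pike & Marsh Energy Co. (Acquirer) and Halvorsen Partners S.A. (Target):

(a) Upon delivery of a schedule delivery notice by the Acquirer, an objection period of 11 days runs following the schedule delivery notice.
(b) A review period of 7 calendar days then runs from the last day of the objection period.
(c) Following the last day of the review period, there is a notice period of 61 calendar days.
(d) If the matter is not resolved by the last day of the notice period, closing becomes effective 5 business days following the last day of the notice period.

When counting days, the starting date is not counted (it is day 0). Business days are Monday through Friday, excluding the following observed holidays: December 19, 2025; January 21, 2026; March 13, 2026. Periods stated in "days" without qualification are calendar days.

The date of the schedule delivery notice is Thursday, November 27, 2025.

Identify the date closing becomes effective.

February 20, 2026

The last day of the objection period: 11 calendar days after November 27, 2025 is December 8, 2025.
The last day of the review period: December 8, 2025 + 7 days = December 15, 2025.
Adding 61 calendar days to December 15, 2025 gives February 14, 2026, which is the last day of the notice period.
The date closing becomes effective: counting 5 business days from Saturday, February 14, 2026 (Feb 16, Feb 17, Feb 18, Feb 19, Feb 20, skipping weekends) reaches Friday, February 20, 2026.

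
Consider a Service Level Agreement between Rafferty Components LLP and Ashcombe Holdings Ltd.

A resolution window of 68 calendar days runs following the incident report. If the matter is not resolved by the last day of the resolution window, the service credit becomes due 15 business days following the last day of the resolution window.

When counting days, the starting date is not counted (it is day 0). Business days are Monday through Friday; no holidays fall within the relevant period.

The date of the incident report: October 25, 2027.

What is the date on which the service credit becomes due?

Adding 68 calendar days to October 25, 2027 gives January 1, 2028, which is the last day of the resolution window.
The date on which the service credit becomes due: 15 business days after Saturday, January 1, 2028, skipping weekends — Jan 3, Jan 4, Jan 5, Jan 6, …, Jan 19, Jan 20, Jan 21 — lands on Friday, January 21, 2028.

January 21, 2028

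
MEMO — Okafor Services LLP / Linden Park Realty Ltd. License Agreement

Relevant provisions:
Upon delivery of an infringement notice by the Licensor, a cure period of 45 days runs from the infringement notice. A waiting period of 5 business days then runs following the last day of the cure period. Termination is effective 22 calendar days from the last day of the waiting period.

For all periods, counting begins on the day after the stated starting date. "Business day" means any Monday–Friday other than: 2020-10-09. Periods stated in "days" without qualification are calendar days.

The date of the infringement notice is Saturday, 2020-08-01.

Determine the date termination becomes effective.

The last day of the cure period: 45 calendar days after 2020-08-01 is 2020-09-15.
From Tuesday, 2020-09-15, 5 business days (Sep 16, Sep 17, Sep 18, Sep 21, Sep 22, skipping weekends) brings us to Tuesday, 2020-09-22, which is the last day of the waiting period.
The date termination becomes effective: 22 calendar days after 2020-09-22 is 2020-10-14.

2020-10-14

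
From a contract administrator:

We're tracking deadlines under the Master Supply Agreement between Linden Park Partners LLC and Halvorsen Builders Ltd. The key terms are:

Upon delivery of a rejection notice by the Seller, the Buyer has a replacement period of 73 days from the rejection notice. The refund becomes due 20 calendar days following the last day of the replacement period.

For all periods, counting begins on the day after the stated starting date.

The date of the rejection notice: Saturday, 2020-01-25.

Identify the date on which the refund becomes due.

2020-04-27

The last day of the replacement period: 73 calendar days after 2020-01-25 is 2020-04-07.
Adding 20 calendar days to 2020-04-07 gives 2020-04-27, which is the date on which the refund becomes due.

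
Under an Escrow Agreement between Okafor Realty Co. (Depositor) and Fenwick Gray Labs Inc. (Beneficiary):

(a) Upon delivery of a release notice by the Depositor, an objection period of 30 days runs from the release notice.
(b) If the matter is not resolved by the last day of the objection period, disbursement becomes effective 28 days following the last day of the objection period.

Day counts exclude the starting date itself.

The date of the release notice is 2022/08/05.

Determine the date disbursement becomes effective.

2022/10/02

Adding 30 calendar days to 2022/08/05 gives 2022/09/04, which is the last day of the objection period.
The date disbursement becomes effective: 2022/09/04 + 28 days = 2022/10/02.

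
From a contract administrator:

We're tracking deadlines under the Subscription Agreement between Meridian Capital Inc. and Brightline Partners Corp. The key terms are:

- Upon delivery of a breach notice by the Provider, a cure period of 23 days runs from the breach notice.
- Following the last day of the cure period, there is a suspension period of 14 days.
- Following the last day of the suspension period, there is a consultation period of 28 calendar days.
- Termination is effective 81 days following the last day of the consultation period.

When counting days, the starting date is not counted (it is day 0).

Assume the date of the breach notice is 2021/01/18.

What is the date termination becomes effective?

2021/06/13

The last day of the cure period: 23 calendar days after 2021/01/18 is 2021/02/10.
Adding 14 calendar days to 2021/02/10 gives 2021/02/24, which is the last day of the suspension period.
The last day of the consultation period: 28 calendar days after 2021/02/24 is 2021/03/24.
The date termination becomes effective: 81 calendar days after 2021/03/24 is 2021/06/13.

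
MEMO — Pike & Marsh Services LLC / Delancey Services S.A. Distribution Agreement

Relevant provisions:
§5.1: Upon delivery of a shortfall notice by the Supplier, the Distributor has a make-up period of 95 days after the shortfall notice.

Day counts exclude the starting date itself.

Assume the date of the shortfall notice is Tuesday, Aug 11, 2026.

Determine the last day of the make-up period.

The last day of the make-up period: Aug 11, 2026 + 95 days = Nov 14, 2026.

Nov 14, 2026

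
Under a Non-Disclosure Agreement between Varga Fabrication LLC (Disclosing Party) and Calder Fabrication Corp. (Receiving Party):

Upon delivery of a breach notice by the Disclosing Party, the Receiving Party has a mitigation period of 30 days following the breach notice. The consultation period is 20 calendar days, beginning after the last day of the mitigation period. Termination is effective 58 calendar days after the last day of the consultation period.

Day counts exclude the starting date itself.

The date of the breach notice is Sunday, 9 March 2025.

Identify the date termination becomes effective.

Adding 30 calendar days to 9 March 2025 gives 8 April 2025, which is the last day of the mitigation period.
The last day of the consultation period: 8 April 2025 + 20 days = 28 April 2025.
The date termination becomes effective: 58 calendar days after 28 April 2025 is 25 June 2025.

25 June 2025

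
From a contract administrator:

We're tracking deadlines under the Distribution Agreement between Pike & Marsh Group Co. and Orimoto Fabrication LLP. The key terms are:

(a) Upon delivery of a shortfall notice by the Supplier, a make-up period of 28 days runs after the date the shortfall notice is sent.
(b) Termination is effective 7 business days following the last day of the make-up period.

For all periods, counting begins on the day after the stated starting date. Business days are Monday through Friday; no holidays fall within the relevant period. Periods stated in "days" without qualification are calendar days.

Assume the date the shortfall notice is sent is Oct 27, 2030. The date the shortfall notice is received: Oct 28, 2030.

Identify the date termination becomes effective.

Dec 3, 2030

The last day of the make-up period: Oct 27, 2030 + 28 days = Nov 24, 2030.
The date termination becomes effective: 7 business days after Sunday, Nov 24, 2030, skipping weekends — Nov 25, Nov 26, Nov 27, Nov 28, Nov 29, Dec 2, Dec 3 — lands on Tuesday, Dec 3, 2030.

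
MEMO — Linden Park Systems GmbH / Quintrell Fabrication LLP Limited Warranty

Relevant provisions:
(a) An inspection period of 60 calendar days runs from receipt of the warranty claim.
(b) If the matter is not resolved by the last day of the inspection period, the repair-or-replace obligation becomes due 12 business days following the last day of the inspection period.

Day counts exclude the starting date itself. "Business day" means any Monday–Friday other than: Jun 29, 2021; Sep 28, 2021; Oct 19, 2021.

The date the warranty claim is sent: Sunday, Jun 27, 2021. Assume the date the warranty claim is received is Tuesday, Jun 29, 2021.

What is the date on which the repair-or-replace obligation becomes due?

The last day of the inspection period: 60 calendar days after Jun 29, 2021 is Aug 28, 2021.
The date on which the repair-or-replace obligation becomes due: 12 business days after Saturday, Aug 28, 2021, skipping weekends — Aug 30, Aug 31, Sep 1, Sep 2, …, Sep 10, Sep 13, Sep 14 — lands on Tuesday, Sep 14, 2021.

Sep 14, 2021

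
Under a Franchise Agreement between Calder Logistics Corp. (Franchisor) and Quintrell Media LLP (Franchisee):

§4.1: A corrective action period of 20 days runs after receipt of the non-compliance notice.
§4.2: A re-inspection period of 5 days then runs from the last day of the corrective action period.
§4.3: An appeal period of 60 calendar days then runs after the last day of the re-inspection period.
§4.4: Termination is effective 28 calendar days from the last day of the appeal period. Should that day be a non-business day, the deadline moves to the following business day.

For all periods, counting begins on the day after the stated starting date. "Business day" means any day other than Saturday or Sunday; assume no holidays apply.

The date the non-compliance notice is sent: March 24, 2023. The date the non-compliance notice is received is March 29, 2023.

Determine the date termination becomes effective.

July 20, 2023

Adding 20 calendar days to March 29, 2023 gives April 18, 2023, which is the last day of the corrective action period.
The last day of the re-inspection period: 5 calendar days after April 18, 2023 is April 23, 2023.
Adding 60 calendar days to April 23, 2023 gives June 22, 2023, which is the last day of the appeal period.
The date termination becomes effective: 28 calendar days after June 22, 2023 is July 20, 2023. July 20, 2023 is a Thursday, so no roll-forward applies.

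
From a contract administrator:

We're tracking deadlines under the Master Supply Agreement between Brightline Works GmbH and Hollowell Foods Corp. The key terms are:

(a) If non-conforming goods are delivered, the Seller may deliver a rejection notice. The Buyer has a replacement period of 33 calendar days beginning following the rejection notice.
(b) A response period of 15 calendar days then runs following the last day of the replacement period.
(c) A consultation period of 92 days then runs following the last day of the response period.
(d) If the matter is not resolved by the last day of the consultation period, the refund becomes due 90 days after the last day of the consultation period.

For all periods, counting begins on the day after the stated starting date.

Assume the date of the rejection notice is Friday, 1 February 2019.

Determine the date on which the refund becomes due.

The last day of the replacement period: 33 calendar days after 1 February 2019 is 6 March 2019.
The last day of the response period: 15 calendar days after 6 March 2019 is 21 March 2019.
Adding 92 calendar days to 21 March 2019 gives 21 June 2019, which is the last day of the consultation period.
Adding 90 calendar days to 21 June 2019 gives 19 September 2019, which is the date on which the refund becomes due.

19 September 2019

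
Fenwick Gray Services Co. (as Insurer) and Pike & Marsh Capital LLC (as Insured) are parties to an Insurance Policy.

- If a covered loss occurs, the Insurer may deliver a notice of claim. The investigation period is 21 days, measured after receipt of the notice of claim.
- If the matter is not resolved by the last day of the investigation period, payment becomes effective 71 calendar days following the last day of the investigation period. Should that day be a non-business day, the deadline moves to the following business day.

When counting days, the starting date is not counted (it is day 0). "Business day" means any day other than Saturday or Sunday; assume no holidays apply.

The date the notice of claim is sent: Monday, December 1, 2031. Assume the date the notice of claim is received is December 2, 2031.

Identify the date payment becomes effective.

The last day of the investigation period: December 2, 2031 + 21 days = December 23, 2031.
Adding 71 calendar days to December 23, 2031 gives March 3, 2032, which is the date payment becomes effective. March 3, 2032 is a Wednesday, so no roll-forward applies.

March 3, 2032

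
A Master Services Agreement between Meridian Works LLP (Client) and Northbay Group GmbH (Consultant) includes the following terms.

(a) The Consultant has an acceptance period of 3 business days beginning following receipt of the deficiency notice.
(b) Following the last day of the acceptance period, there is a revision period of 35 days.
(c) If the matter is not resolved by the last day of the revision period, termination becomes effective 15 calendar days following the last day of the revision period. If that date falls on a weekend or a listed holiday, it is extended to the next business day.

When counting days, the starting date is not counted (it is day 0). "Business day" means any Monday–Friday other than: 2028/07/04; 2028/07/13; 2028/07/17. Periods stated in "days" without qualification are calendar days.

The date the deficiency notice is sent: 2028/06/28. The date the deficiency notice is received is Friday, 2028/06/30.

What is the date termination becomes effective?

The last day of the acceptance period: 3 business days after Friday, 2028/06/30, skipping weekends and the listed holiday on Jul 4 — Jul 3, Jul 5, Jul 6 — lands on Thursday, 2028/07/06.
Adding 35 calendar days to 2028/07/06 gives 2028/08/10, which is the last day of the revision period.
The date termination becomes effective: 15 calendar days after 2028/08/10 is 2028/08/25. 2028/08/25 is a Friday and is not a listed holiday, so no roll-forward applies.

2028/08/25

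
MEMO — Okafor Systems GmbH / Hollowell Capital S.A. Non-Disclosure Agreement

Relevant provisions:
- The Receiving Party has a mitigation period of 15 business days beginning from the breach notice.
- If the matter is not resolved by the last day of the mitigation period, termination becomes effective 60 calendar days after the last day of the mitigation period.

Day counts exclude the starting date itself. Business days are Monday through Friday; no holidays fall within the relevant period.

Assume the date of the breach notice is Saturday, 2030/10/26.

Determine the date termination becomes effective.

2031/01/14

The last day of the mitigation period: 15 business days after Saturday, 2030/10/26, skipping weekends — Oct 28, Oct 29, Oct 30, Oct 31, …, Nov 13, Nov 14, Nov 15 — lands on Friday, 2030/11/15.
The date termination becomes effective: 2030/11/15 + 60 days = 2031/01/14.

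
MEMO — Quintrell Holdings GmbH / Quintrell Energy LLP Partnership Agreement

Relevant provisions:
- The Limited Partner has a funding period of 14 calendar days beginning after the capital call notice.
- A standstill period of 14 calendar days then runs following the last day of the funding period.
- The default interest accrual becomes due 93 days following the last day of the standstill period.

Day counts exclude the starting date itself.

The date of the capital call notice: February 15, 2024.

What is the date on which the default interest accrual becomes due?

June 15, 2024

Adding 14 calendar days to February 15, 2024 gives February 29, 2024, which is the last day of the funding period.
Adding 14 calendar days to February 29, 2024 gives March 14, 2024, which is the last day of the standstill period.
Adding 93 calendar days to March 14, 2024 gives June 15, 2024, which is the date on which the default interest accrual becomes due.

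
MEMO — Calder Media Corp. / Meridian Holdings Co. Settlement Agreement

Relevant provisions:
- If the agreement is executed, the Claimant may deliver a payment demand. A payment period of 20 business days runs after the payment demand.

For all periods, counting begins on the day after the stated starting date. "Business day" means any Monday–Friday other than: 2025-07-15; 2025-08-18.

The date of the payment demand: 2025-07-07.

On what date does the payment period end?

The last day of the payment period: 20 business days after Monday, 2025-07-07, skipping weekends and the listed holiday on Jul 15 — Jul 8, Jul 9, Jul 10, Jul 11, …, Aug 1, Aug 4, Aug 5 — lands on Tuesday, 2025-08-05.

2025-08-05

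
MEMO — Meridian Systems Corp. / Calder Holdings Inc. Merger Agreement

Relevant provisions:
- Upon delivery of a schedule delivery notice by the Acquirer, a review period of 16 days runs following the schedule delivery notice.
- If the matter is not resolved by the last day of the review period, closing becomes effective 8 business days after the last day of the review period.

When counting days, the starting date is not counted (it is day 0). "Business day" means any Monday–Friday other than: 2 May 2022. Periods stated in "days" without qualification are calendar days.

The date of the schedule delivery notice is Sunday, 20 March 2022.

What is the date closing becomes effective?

The last day of the review period: 16 calendar days after 20 March 2022 is 5 April 2022.
From Tuesday, 5 April 2022, 8 business days (Apr 6, Apr 7, Apr 8, Apr 11, Apr 12, Apr 13, Apr 14, Apr 15, skipping weekends) brings us to Friday, 15 April 2022, which is the date closing becomes effective.

15 April 2022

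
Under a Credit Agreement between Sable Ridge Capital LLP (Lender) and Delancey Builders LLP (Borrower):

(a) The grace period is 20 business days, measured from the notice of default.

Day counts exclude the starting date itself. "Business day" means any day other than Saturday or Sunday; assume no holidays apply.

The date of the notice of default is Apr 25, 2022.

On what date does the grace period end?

May 23, 2022

The last day of the grace period: counting 20 business days from Monday, Apr 25, 2022 (Apr 26, Apr 27, Apr 28, Apr 29, …, May 19, May 20, May 23, skipping weekends) reaches Monday, May 23, 2022.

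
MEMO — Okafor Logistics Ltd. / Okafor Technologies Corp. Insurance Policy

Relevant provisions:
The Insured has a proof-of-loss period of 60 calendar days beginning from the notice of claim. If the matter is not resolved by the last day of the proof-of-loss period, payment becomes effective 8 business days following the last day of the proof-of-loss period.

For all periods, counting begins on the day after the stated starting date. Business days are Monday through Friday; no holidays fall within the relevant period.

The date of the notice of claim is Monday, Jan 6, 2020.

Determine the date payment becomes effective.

The last day of the proof-of-loss period: Jan 6, 2020 + 60 days = Mar 6, 2020.
The date payment becomes effective: counting 8 business days from Friday, Mar 6, 2020 (Mar 9, Mar 10, Mar 11, Mar 12, Mar 13, Mar 16, Mar 17, Mar 18, skipping weekends) reaches Wednesday, Mar 18, 2020.

Mar 18, 2020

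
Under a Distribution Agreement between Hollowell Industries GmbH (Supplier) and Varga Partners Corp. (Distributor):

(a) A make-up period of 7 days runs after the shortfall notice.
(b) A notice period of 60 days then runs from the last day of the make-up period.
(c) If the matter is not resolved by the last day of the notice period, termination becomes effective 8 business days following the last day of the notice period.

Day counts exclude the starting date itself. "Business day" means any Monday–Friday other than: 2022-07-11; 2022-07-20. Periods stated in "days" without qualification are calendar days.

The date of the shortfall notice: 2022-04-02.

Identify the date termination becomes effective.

2022-06-20

The last day of the make-up period: 2022-04-02 + 7 days = 2022-04-09.
Adding 60 calendar days to 2022-04-09 gives 2022-06-08, which is the last day of the notice period.
The date termination becomes effective: 8 business days after Wednesday, 2022-06-08, skipping weekends — Jun 9, Jun 10, Jun 13, Jun 14, Jun 15, Jun 16, Jun 17, Jun 20 — lands on Monday, 2022-06-20.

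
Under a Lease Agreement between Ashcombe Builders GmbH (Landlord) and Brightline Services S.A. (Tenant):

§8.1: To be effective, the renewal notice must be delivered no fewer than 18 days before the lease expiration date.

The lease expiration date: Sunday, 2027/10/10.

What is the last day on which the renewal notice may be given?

2027/09/22

Counting back 18 calendar days from 2027/10/10 gives 2027/09/22.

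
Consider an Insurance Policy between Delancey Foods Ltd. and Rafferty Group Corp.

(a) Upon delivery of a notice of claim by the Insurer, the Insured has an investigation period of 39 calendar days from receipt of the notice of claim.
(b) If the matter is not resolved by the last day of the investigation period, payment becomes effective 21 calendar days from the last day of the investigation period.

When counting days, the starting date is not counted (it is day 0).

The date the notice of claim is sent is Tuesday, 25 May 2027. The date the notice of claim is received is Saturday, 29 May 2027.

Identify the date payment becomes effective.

28 July 2027

Adding 39 calendar days to 29 May 2027 gives 7 July 2027, which is the last day of the investigation period.
Adding 21 calendar days to 7 July 2027 gives 28 July 2027, which is the date payment becomes effective.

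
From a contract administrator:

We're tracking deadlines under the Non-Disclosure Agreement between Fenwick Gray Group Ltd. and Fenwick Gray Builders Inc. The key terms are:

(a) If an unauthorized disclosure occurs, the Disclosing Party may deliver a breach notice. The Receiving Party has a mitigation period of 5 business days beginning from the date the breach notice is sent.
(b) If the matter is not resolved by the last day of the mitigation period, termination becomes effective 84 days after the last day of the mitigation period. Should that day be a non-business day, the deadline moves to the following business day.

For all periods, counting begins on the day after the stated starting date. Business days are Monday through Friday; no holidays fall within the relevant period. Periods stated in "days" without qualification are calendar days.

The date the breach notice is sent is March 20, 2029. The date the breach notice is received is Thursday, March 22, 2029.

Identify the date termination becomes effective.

June 19, 2029

From Tuesday, March 20, 2029, 5 business days (Mar 21, Mar 22, Mar 23, Mar 26, Mar 27, skipping weekends) brings us to Tuesday, March 27, 2029, which is the last day of the mitigation period.
The date termination becomes effective: 84 calendar days after March 27, 2029 is June 19, 2029. June 19, 2029 is a Tuesday, so no roll-forward applies.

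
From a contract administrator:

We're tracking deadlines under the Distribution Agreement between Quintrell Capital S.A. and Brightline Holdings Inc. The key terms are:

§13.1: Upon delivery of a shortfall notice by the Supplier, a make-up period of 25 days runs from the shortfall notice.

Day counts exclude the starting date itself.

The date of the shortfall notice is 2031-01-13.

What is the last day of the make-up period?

The last day of the make-up period: 25 calendar days after 2031-01-13 is 2031-02-07.

2031-02-07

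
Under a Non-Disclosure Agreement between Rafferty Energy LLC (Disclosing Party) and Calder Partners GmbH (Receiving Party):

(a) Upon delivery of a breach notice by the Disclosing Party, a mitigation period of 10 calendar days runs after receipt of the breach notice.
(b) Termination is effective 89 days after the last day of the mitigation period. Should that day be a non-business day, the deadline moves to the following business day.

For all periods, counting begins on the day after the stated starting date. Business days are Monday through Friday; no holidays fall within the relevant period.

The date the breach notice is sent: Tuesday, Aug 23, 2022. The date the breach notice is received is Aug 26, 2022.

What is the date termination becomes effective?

Adding 10 calendar days to Aug 26, 2022 gives Sep 5, 2022, which is the last day of the mitigation period.
Adding 89 calendar days to Sep 5, 2022 gives Dec 3, 2022, which is the date termination becomes effective. That falls on a Saturday, so it rolls to the next business day, Monday, Dec 5, 2022.

Dec 5, 2022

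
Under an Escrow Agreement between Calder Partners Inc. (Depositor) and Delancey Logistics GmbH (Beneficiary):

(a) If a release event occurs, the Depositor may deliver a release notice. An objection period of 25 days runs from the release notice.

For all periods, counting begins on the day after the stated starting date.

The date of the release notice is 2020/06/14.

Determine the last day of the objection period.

2020/07/09

Adding 25 calendar days to 2020/06/14 gives 2020/07/09, which is the last day of the objection period.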